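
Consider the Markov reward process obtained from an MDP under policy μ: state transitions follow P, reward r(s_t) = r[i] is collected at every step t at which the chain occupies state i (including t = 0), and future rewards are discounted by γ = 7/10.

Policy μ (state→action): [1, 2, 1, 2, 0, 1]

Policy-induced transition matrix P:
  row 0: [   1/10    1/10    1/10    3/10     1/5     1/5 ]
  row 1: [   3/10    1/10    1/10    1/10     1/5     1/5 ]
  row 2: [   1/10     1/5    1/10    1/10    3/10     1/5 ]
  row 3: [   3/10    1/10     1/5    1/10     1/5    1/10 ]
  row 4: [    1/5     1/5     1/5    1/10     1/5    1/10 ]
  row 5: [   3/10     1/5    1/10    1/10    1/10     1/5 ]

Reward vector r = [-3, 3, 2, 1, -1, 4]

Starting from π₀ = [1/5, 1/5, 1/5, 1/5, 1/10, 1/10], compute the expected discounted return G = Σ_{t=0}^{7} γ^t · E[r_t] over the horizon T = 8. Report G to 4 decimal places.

t=0: π = [0.2000, 0.2000, 0.2000, 0.2000, 0.1000, 0.1000], E[r] = 0.9000, γ^t·E[r] = 0.900000, running G = 0.900000
t=1: π = [0.2100, 0.1400, 0.1300, 0.1400, 0.2100, 0.1700], E[r] = 0.6600, γ^t·E[r] = 0.462000, running G = 1.362000
t=2: π = [0.2110, 0.1510, 0.1350, 0.1420, 0.1960, 0.1650], E[r] = 0.6960, γ^t·E[r] = 0.341040, running G = 1.703040
t=3: π = [0.2112, 0.1496, 0.1338, 0.1422, 0.1970, 0.1662], E[r] = 0.6928, γ^t·E[r] = 0.237630, running G = 1.940670
t=4: π = [0.2113, 0.1497, 0.1339, 0.1422, 0.1968, 0.1661], E[r] = 0.6928, γ^t·E[r] = 0.166351, running G = 2.107021
t=5: π = [0.2113, 0.1497, 0.1339, 0.1423, 0.1968, 0.1661], E[r] = 0.6929, γ^t·E[r] = 0.116450, running G = 2.223471
t=6: π = [0.2113, 0.1497, 0.1339, 0.1423, 0.1968, 0.1661], E[r] = 0.6928, γ^t·E[r] = 0.081513, running G = 2.304984
t=7: π = [0.2113, 0.1497, 0.1339, 0.1423, 0.1968, 0.1661], E[r] = 0.6929, γ^t·E[r] = 0.057059, running G = 2.362043

G = 2.3620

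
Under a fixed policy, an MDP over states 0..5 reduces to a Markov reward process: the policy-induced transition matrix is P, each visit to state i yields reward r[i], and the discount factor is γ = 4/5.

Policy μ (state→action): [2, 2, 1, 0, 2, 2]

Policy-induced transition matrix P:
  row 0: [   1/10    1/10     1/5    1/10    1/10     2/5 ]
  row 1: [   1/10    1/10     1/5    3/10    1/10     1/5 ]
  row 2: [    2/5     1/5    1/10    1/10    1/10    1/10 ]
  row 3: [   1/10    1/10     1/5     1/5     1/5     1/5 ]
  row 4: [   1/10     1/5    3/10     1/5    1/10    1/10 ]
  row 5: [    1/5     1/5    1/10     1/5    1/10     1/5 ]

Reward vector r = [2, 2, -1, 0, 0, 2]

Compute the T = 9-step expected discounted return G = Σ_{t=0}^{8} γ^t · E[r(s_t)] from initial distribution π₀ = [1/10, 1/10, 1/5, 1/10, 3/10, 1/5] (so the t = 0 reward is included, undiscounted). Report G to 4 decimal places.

G = 3.5088

t=0: π = [0.1000, 0.1000, 0.2000, 0.1000, 0.3000, 0.2000], E[r] = 0.6000, γ^t·E[r] = 0.600000, running G = 0.600000
t=1: π = [0.1800, 0.1700, 0.1900, 0.1800, 0.1100, 0.1700], E[r] = 0.8500, γ^t·E[r] = 0.680000, running G = 1.280000
t=2: π = [0.1740, 0.1470, 0.1750, 0.1800, 0.1180, 0.2060], E[r] = 0.8790, γ^t·E[r] = 0.562560, running G = 1.842560
t=3: π = [0.1731, 0.1499, 0.1737, 0.1798, 0.1180, 0.2055], E[r] = 0.8833, γ^t·E[r] = 0.452250, running G = 2.294810
t=4: π = [0.1727, 0.1497, 0.1739, 0.1803, 0.1180, 0.2055], E[r] = 0.8818, γ^t·E[r] = 0.361177, running G = 2.655987
t=5: π = [0.1727, 0.1497, 0.1739, 0.1803, 0.1180, 0.2053], E[r] = 0.8817, γ^t·E[r] = 0.288918, running G = 2.944904
t=6: π = [0.1727, 0.1497, 0.1739, 0.1803, 0.1180, 0.2054], E[r] = 0.8817, γ^t·E[r] = 0.231122, running G = 3.176026
t=7: π = [0.1727, 0.1497, 0.1739, 0.1803, 0.1180, 0.2053], E[r] = 0.8817, γ^t·E[r] = 0.184899, running G = 3.360925
t=8: π = [0.1727, 0.1497, 0.1739, 0.1803, 0.1180, 0.2053], E[r] = 0.8817, γ^t·E[r] = 0.147919, running G = 3.508844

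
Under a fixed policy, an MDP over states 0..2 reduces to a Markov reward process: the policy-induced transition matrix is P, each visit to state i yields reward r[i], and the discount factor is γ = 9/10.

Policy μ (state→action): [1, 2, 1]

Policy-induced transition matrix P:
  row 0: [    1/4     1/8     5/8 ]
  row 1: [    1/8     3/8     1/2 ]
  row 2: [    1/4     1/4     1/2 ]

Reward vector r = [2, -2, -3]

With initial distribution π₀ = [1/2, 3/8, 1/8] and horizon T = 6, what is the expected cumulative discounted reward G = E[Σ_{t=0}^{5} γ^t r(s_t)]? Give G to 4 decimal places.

G = -6.2991

t=0: π = [0.5000, 0.3750, 0.1250], E[r] = -0.1250, γ^t·E[r] = -0.125000, running G = -0.125000
t=1: π = [0.2031, 0.2344, 0.5625], E[r] = -1.7500, γ^t·E[r] = -1.575000, running G = -1.700000
t=2: π = [0.2207, 0.2539, 0.5254], E[r] = -1.6426, γ^t·E[r] = -1.330488, running G = -3.030488
t=3: π = [0.2183, 0.2542, 0.5276], E[r] = -1.6545, γ^t·E[r] = -1.206160, running G = -4.236649
t=4: π = [0.2182, 0.2545, 0.5273], E[r] = -1.6544, γ^t·E[r] = -1.085424, running G = -5.322073
t=5: π = [0.2182, 0.2545, 0.5273], E[r] = -1.6545, γ^t·E[r] = -0.976979, running G = -6.299052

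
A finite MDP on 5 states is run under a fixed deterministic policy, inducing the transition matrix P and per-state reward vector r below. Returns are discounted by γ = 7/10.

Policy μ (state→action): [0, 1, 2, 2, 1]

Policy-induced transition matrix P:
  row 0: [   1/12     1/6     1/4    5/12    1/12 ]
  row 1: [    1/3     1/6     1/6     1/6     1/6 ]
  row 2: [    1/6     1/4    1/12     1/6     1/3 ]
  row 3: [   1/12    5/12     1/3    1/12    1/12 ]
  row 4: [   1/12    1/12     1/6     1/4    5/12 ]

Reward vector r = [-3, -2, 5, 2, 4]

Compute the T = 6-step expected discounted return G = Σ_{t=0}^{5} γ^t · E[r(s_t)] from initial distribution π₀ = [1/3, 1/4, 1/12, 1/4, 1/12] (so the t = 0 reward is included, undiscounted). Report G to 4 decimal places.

t=0: π = [0.3333, 0.2500, 0.0833, 0.2500, 0.0833], E[r] = -0.2500, γ^t·E[r] = -0.250000, running G = -0.250000
t=1: π = [0.1528, 0.2292, 0.2292, 0.2361, 0.1528], E[r] = 1.3125, γ^t·E[r] = 0.918750, running G = 0.668750
t=2: π = [0.1597, 0.2321, 0.1997, 0.1979, 0.2106], E[r] = 1.2934, γ^t·E[r] = 0.633767, running G = 1.302517
t=3: π = [0.1580, 0.2152, 0.1963, 0.2077, 0.2228], E[r] = 1.3837, γ^t·E[r] = 0.474619, running G = 1.777136
t=4: π = [0.1535, 0.2164, 0.1981, 0.2074, 0.2246], E[r] = 1.4105, γ^t·E[r] = 0.338655, running G = 2.115791
t=5: π = [0.1539, 0.2163, 0.1975, 0.2065, 0.2258], E[r] = 1.4092, γ^t·E[r] = 0.236839, running G = 2.352630

G = 2.3526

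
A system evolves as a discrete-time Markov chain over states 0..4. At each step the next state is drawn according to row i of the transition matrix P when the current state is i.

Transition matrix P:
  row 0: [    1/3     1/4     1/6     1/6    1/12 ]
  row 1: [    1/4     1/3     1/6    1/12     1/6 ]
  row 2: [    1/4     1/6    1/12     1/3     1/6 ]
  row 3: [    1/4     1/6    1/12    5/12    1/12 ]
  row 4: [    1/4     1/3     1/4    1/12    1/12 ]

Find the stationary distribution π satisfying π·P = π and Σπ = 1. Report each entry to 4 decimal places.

Balance equations π_j = Σ_i π_i·P[i][j]:
  π_0 = 1/3·π_0 + 1/4·π_1 + 1/4·π_2 + 1/4·π_3 + 1/4·π_4
  π_1 = 1/4·π_0 + 1/3·π_1 + 1/6·π_2 + 1/6·π_3 + 1/3·π_4
  π_2 = 1/6·π_0 + 1/6·π_1 + 1/12·π_2 + 1/12·π_3 + 1/4·π_4
  π_3 = 1/6·π_0 + 1/12·π_1 + 1/3·π_2 + 5/12·π_3 + 1/12·π_4
  normalize: π_0 + π_1 + π_2 + π_3 + π_4 = 1
Solving the linear system gives exactly π = [3/11, 113/451, 6/41, 193/902, 105/902].

π = [0.2727, 0.2506, 0.1463, 0.2140, 0.1164]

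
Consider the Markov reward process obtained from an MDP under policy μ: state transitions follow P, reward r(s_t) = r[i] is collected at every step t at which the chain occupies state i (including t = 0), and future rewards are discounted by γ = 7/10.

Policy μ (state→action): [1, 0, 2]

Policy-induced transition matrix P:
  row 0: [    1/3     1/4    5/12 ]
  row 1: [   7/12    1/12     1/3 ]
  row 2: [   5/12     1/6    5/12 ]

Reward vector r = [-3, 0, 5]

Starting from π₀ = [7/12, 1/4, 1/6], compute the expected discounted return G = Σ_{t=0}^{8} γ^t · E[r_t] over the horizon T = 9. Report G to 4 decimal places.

t=0: π = [0.5833, 0.2500, 0.1667], E[r] = -0.9167, γ^t·E[r] = -0.916667, running G = -0.916667
t=1: π = [0.4097, 0.1944, 0.3958], E[r] = 0.7500, γ^t·E[r] = 0.525000, running G = -0.391667
t=2: π = [0.4149, 0.1846, 0.4005], E[r] = 0.7575, γ^t·E[r] = 0.371186, running G = -0.020480
t=3: π = [0.4129, 0.1859, 0.4013], E[r] = 0.7678, γ^t·E[r] = 0.263370, running G = 0.242890
t=4: π = [0.4132, 0.1856, 0.4012], E[r] = 0.7662, γ^t·E[r] = 0.183959, running G = 0.426849
t=5: π = [0.4132, 0.1856, 0.4012], E[r] = 0.7665, γ^t·E[r] = 0.128830, running G = 0.555679
t=6: π = [0.4132, 0.1856, 0.4012], E[r] = 0.7665, γ^t·E[r] = 0.090173, running G = 0.645851
t=7: π = [0.4132, 0.1856, 0.4012], E[r] = 0.7665, γ^t·E[r] = 0.063122, running G = 0.708973
t=8: π = [0.4132, 0.1856, 0.4012], E[r] = 0.7665, γ^t·E[r] = 0.044185, running G = 0.753159

G = 0.7532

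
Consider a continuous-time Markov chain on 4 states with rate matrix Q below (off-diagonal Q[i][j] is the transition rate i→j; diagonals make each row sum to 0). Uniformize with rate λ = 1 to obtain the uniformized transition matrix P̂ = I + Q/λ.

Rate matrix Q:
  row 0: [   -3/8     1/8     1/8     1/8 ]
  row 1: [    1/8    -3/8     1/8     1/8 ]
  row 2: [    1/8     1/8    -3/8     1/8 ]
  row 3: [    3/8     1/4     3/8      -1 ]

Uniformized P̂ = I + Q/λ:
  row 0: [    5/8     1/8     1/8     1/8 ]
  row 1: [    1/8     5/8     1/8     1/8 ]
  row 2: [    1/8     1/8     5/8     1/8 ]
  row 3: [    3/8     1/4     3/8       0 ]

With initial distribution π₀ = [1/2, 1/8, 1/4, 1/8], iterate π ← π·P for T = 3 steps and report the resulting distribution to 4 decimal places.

t=0: π = [0.5000, 0.1250, 0.2500, 0.1250]
t=1: π = [0.4063, 0.2031, 0.2813, 0.1094]
t=2: π = [0.3555, 0.2402, 0.2930, 0.1113]
t=3: π = [0.3306, 0.2590, 0.2993, 0.1111]

π = [0.3306, 0.2590, 0.2993, 0.1111]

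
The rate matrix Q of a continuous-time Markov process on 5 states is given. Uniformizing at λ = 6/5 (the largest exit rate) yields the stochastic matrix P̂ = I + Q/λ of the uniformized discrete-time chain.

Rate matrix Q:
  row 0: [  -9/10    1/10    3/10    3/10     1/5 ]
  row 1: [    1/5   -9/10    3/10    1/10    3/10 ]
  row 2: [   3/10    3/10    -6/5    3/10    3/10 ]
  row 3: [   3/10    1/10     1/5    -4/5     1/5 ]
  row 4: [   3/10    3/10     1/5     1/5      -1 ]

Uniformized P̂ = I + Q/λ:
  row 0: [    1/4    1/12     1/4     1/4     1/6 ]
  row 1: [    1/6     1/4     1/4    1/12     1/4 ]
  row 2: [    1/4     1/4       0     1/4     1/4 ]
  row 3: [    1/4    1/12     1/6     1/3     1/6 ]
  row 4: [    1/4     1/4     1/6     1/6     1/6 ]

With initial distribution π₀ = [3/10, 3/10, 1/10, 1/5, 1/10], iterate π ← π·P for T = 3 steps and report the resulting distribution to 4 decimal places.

π = [0.2352, 0.1735, 0.1735, 0.2225, 0.1953]

t=0: π = [0.3000, 0.3000, 0.1000, 0.2000, 0.1000]
t=1: π = [0.2250, 0.1667, 0.2000, 0.2083, 0.2000]
t=2: π = [0.2361, 0.1778, 0.1660, 0.2229, 0.1972]
t=3: π = [0.2352, 0.1735, 0.1735, 0.2225, 0.1953]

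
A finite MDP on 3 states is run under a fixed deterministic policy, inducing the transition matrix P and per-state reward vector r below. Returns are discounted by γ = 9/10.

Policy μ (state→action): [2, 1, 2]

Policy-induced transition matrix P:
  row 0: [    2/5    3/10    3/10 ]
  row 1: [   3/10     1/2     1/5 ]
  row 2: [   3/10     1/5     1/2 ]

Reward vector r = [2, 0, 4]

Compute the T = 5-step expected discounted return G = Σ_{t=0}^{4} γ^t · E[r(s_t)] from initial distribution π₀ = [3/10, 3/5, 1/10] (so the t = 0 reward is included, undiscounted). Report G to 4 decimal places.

t=0: π = [0.3000, 0.6000, 0.1000], E[r] = 1.0000, γ^t·E[r] = 1.000000, running G = 1.000000
t=1: π = [0.3300, 0.4100, 0.2600], E[r] = 1.7000, γ^t·E[r] = 1.530000, running G = 2.530000
t=2: π = [0.3330, 0.3560, 0.3110], E[r] = 1.9100, γ^t·E[r] = 1.547100, running G = 4.077100
t=3: π = [0.3333, 0.3401, 0.3266], E[r] = 1.9730, γ^t·E[r] = 1.438317, running G = 5.515417
t=4: π = [0.3333, 0.3354, 0.3313], E[r] = 1.9919, γ^t·E[r] = 1.306886, running G = 6.822303

G = 6.8223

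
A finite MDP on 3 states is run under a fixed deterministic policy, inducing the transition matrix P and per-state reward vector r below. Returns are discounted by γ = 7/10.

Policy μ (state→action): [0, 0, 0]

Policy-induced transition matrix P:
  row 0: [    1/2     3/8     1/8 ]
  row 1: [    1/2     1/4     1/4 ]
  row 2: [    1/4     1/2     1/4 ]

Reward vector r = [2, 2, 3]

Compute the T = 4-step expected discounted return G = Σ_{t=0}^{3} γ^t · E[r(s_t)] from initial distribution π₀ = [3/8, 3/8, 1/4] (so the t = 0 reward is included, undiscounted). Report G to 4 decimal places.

t=0: π = [0.3750, 0.3750, 0.2500], E[r] = 2.2500, γ^t·E[r] = 2.250000, running G = 2.250000
t=1: π = [0.4375, 0.3594, 0.2031], E[r] = 2.2031, γ^t·E[r] = 1.542188, running G = 3.792188
t=2: π = [0.4492, 0.3555, 0.1953], E[r] = 2.1953, γ^t·E[r] = 1.075703, running G = 4.867891
t=3: π = [0.4512, 0.3550, 0.1938], E[r] = 2.1938, γ^t·E[r] = 0.752490, running G = 5.620380

G = 5.6204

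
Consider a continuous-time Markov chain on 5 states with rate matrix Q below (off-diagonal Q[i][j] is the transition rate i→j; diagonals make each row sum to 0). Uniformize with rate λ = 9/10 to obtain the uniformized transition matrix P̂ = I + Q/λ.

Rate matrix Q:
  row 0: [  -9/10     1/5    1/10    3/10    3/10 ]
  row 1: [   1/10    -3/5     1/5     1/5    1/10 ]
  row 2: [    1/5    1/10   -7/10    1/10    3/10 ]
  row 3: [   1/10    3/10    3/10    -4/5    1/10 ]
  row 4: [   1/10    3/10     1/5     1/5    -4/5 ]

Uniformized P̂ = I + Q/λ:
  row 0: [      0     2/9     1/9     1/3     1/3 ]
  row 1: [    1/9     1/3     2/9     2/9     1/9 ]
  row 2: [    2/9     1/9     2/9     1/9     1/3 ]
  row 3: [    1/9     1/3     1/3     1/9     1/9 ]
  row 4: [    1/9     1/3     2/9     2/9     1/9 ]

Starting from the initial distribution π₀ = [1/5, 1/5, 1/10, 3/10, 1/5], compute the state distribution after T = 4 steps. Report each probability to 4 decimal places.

t=0: π = [0.2000, 0.2000, 0.1000, 0.3000, 0.2000]
t=1: π = [0.1000, 0.2889, 0.2333, 0.2000, 0.1778]
t=2: π = [0.1259, 0.2704, 0.2333, 0.1852, 0.1852]
t=3: π = [0.1230, 0.2675, 0.2288, 0.1897, 0.1909]
t=4: π = [0.1229, 0.2688, 0.2296, 0.1894, 0.1893]

π = [0.1229, 0.2688, 0.2296, 0.1894, 0.1893]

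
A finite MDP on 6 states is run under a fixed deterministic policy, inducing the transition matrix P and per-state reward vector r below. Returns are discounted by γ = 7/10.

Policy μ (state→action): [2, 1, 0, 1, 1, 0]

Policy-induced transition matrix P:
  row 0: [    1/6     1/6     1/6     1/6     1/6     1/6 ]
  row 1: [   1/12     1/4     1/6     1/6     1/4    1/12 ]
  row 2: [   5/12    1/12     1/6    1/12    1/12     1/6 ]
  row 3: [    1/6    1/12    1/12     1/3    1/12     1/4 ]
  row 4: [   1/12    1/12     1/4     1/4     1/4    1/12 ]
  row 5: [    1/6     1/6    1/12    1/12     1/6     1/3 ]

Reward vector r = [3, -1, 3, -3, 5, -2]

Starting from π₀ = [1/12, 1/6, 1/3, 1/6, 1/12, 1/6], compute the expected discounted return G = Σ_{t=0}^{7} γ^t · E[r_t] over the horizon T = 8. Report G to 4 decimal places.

G = 2.3590

t=0: π = [0.0833, 0.1667, 0.3333, 0.1667, 0.0833, 0.1667], E[r] = 0.6667, γ^t·E[r] = 0.666667, running G = 0.666667
t=1: π = [0.2292, 0.1319, 0.1458, 0.1597, 0.1458, 0.1875], E[r] = 0.8681, γ^t·E[r] = 0.607639, running G = 1.274306
t=2: π = [0.1800, 0.1400, 0.1499, 0.1777, 0.1644, 0.1881], E[r] = 0.7622, γ^t·E[r] = 0.373455, running G = 1.647760
t=3: π = [0.1788, 0.1373, 0.1499, 0.1818, 0.1647, 0.1875], E[r] = 0.7520, γ^t·E[r] = 0.257928, running G = 1.905689
t=4: π = [0.1790, 0.1367, 0.1496, 0.1826, 0.1642, 0.1879], E[r] = 0.7465, γ^t·E[r] = 0.179232, running G = 2.084920
t=5: π = [0.1790, 0.1367, 0.1495, 0.1827, 0.1641, 0.1881], E[r] = 0.7448, γ^t·E[r] = 0.125183, running G = 2.210103
t=6: π = [0.1790, 0.1367, 0.1494, 0.1826, 0.1641, 0.1882], E[r] = 0.7445, γ^t·E[r] = 0.087589, running G = 2.297692
t=7: π = [0.1790, 0.1367, 0.1494, 0.1826, 0.1641, 0.1882], E[r] = 0.7445, γ^t·E[r] = 0.061309, running G = 2.359001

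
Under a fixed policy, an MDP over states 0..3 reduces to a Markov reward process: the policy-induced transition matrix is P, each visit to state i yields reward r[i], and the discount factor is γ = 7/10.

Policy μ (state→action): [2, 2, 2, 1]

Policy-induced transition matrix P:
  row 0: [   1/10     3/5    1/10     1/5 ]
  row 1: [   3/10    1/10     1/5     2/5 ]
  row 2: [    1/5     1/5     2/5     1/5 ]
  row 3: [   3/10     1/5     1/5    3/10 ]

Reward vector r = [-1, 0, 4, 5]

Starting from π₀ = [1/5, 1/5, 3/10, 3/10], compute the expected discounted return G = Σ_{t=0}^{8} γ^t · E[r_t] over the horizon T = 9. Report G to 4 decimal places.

t=0: π = [0.2000, 0.2000, 0.3000, 0.3000], E[r] = 2.5000, γ^t·E[r] = 2.500000, running G = 2.500000
t=1: π = [0.2300, 0.2600, 0.2400, 0.2700], E[r] = 2.0800, γ^t·E[r] = 1.456000, running G = 3.956000
t=2: π = [0.2300, 0.2660, 0.2250, 0.2790], E[r] = 2.0650, γ^t·E[r] = 1.011850, running G = 4.967850
t=3: π = [0.2315, 0.2654, 0.2220, 0.2811], E[r] = 2.0620, γ^t·E[r] = 0.707266, running G = 5.675116
t=4: π = [0.2315, 0.2661, 0.2213, 0.2812], E[r] = 2.0595, γ^t·E[r] = 0.494474, running G = 6.169590
t=5: π = [0.2316, 0.2660, 0.2211, 0.2813], E[r] = 2.0595, γ^t·E[r] = 0.346137, running G = 6.515727
t=6: π = [0.2316, 0.2660, 0.2211, 0.2813], E[r] = 2.0593, γ^t·E[r] = 0.242279, running G = 6.758005
t=7: π = [0.2316, 0.2660, 0.2211, 0.2813], E[r] = 2.0593, γ^t·E[r] = 0.169595, running G = 6.927601
t=8: π = [0.2316, 0.2660, 0.2211, 0.2813], E[r] = 2.0593, γ^t·E[r] = 0.118716, running G = 7.046317

G = 7.0463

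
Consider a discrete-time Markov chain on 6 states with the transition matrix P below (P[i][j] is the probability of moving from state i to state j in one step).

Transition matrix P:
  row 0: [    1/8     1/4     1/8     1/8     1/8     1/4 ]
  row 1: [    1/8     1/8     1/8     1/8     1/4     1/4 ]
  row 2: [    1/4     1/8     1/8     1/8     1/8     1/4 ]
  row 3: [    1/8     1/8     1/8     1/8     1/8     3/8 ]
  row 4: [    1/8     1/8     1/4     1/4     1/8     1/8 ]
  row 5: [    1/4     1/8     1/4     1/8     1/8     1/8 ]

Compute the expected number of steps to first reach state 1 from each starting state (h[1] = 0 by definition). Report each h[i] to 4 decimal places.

First-step conditioning: h[1] = 0; for i ≠ 1, h[i] = 1 + Σ_k P[i][k]·h[k].
  h[0] = 1 + 1/8·h[0] + 1/8·h[2] + 1/8·h[3] + 1/8·h[4] + 1/4·h[5]
  h[2] = 1 + 1/4·h[0] + 1/8·h[2] + 1/8·h[3] + 1/8·h[4] + 1/4·h[5]
  h[3] = 1 + 1/8·h[0] + 1/8·h[2] + 1/8·h[3] + 1/8·h[4] + 3/8·h[5]
  h[4] = 1 + 1/8·h[0] + 1/4·h[2] + 1/4·h[3] + 1/8·h[4] + 1/8·h[5]
  h[5] = 1 + 1/4·h[0] + 1/4·h[2] + 1/8·h[3] + 1/8·h[4] + 1/8·h[5]
Solving the 5×5 linear system over states ≠ 1 gives exactly h = [4096/687, 0, 1536/229, 4672/687, 1560/229, 1536/229] (h[1] = 0 is the target).

h = [5.9622, 0.0000, 6.7074, 6.8006, 6.8122, 6.7074]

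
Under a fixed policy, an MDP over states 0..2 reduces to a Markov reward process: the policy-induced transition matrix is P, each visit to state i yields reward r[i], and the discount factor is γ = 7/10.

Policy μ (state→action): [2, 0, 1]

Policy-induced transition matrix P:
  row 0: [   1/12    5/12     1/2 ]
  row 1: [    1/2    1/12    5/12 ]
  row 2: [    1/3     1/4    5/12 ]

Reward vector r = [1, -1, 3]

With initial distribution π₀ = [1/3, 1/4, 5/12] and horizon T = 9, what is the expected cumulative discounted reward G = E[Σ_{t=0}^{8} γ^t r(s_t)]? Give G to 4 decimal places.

G = 4.3393

t=0: π = [0.3333, 0.2500, 0.4167], E[r] = 1.3333, γ^t·E[r] = 1.333333, running G = 1.333333
t=1: π = [0.2917, 0.2639, 0.4444], E[r] = 1.3611, γ^t·E[r] = 0.952778, running G = 2.286111
t=2: π = [0.3044, 0.2546, 0.4410], E[r] = 1.3727, γ^t·E[r] = 0.672616, running G = 2.958727
t=3: π = [0.2997, 0.2583, 0.4420], E[r] = 1.3675, γ^t·E[r] = 0.469045, running G = 3.427771
t=4: π = [0.3015, 0.2569, 0.4416], E[r] = 1.3695, γ^t·E[r] = 0.328814, running G = 3.756585
t=5: π = [0.3008, 0.2574, 0.4418], E[r] = 1.3687, γ^t·E[r] = 0.230041, running G = 3.986626
t=6: π = [0.3010, 0.2572, 0.4417], E[r] = 1.3690, γ^t·E[r] = 0.161063, running G = 4.147689
t=7: π = [0.3009, 0.2573, 0.4418], E[r] = 1.3689, γ^t·E[r] = 0.112735, running G = 4.260424
t=8: π = [0.3010, 0.2573, 0.4417], E[r] = 1.3689, γ^t·E[r] = 0.078917, running G = 4.339341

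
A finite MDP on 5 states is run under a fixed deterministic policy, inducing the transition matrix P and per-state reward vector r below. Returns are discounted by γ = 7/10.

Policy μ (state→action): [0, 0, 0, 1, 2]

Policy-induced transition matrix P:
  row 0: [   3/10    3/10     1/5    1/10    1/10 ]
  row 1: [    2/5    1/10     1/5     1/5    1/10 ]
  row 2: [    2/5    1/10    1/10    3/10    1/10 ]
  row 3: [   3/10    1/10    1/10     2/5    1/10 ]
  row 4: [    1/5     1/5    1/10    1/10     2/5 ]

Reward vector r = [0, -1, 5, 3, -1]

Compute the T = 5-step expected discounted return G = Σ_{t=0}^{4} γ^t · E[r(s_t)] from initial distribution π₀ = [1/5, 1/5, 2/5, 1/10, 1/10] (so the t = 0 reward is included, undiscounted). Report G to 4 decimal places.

G = 3.9190

t=0: π = [0.2000, 0.2000, 0.4000, 0.1000, 0.1000], E[r] = 2.0000, γ^t·E[r] = 2.000000, running G = 2.000000
t=1: π = [0.3500, 0.1500, 0.1400, 0.2300, 0.1300], E[r] = 1.1100, γ^t·E[r] = 0.777000, running G = 2.777000
t=2: π = [0.3160, 0.1830, 0.1500, 0.2120, 0.1390], E[r] = 1.0640, γ^t·E[r] = 0.521360, running G = 3.298360
t=3: π = [0.3194, 0.1771, 0.1499, 0.2119, 0.1417], E[r] = 1.0664, γ^t·E[r] = 0.365775, running G = 3.664135
t=4: π = [0.3185, 0.1781, 0.1497, 0.2113, 0.1425], E[r] = 1.0615, γ^t·E[r] = 0.254859, running G = 3.918994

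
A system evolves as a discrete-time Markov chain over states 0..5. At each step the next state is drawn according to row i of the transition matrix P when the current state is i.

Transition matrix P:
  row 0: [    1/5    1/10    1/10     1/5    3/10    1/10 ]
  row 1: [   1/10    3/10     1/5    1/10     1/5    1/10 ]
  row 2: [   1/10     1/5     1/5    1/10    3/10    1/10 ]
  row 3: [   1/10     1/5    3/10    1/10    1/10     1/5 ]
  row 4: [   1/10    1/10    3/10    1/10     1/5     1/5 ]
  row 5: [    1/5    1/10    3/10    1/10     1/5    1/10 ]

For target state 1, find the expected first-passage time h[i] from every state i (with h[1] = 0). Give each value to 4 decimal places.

First-step conditioning: h[1] = 0; for i ≠ 1, h[i] = 1 + Σ_k P[i][k]·h[k].
  h[0] = 1 + 1/5·h[0] + 1/10·h[2] + 1/5·h[3] + 3/10·h[4] + 1/10·h[5]
  h[2] = 1 + 1/10·h[0] + 1/5·h[2] + 1/10·h[3] + 3/10·h[4] + 1/10·h[5]
  h[3] = 1 + 1/10·h[0] + 3/10·h[2] + 1/10·h[3] + 1/10·h[4] + 1/5·h[5]
  h[4] = 1 + 1/10·h[0] + 3/10·h[2] + 1/10·h[3] + 1/5·h[4] + 1/5·h[5]
  h[5] = 1 + 1/5·h[0] + 3/10·h[2] + 1/10·h[3] + 1/5·h[4] + 1/10·h[5]
Solving the 5×5 linear system over states ≠ 1 gives exactly h = [6155/831, 0, 5545/831, 1830/277, 6100/831, 2035/277] (h[1] = 0 is the target).

h = [7.4067, 0.0000, 6.6727, 6.6065, 7.3406, 7.3466]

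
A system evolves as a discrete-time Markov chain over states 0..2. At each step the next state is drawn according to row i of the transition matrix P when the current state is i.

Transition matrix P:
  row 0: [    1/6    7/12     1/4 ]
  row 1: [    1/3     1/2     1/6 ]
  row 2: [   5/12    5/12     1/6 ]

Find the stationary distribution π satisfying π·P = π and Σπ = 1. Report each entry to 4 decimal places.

Balance equations π_j = Σ_i π_i·P[i][j]:
  π_0 = 1/6·π_0 + 1/3·π_1 + 5/12·π_2
  π_1 = 7/12·π_0 + 1/2·π_1 + 5/12·π_2
  normalize: π_0 + π_1 + π_2 = 1
Solving the linear system gives exactly π = [50/167, 85/167, 32/167].

π = [0.2994, 0.5090, 0.1916]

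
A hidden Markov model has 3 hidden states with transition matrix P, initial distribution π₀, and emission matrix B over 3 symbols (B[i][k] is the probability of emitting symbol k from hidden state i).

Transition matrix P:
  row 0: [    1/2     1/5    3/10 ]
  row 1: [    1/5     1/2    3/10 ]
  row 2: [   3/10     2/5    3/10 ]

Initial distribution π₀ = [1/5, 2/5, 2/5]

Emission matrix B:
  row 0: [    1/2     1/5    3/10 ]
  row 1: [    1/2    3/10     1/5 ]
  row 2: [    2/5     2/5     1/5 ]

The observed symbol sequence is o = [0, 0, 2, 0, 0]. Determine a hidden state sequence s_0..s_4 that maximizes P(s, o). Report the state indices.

t=0: δ = [1.000e-01, 2.000e-01, 1.600e-01]  (obs o_0=0)
t=1: δ = [2.500e-02, 5.000e-02, 2.400e-02]  ψ = [0, 1, 1]  (obs o_1=0)
t=2: δ = [3.750e-03, 5.000e-03, 3.000e-03]  ψ = [0, 1, 1]  (obs o_2=2)
t=3: δ = [9.375e-04, 1.250e-03, 6.000e-04]  ψ = [0, 1, 1]  (obs o_3=0)
t=4: δ = [2.344e-04, 3.125e-04, 1.500e-04]  ψ = [0, 1, 1]  (obs o_4=0)
backtrack: best end state = 1; path = [1, 1, 1, 1, 1]

path = [1, 1, 1, 1, 1]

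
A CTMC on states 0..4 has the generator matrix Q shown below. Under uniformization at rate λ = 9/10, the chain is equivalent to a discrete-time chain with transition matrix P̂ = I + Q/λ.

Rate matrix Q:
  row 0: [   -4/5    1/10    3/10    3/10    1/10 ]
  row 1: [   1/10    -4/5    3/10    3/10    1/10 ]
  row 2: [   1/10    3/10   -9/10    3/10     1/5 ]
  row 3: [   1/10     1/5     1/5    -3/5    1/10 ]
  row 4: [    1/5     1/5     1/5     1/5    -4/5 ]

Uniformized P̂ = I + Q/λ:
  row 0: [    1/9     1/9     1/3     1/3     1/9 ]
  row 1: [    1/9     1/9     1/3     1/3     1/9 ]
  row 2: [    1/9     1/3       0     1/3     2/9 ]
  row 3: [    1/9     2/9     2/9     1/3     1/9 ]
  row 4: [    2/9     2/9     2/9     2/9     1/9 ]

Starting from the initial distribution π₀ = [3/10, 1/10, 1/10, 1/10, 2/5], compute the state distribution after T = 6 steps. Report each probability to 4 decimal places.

π = [0.1261, 0.2086, 0.2122, 0.3184, 0.1347]

t=0: π = [0.3000, 0.1000, 0.1000, 0.1000, 0.4000]
t=1: π = [0.1556, 0.1889, 0.2444, 0.2889, 0.1222]
t=2: π = [0.1247, 0.2111, 0.2062, 0.3198, 0.1383]
t=3: π = [0.1265, 0.2078, 0.2137, 0.3180, 0.1340]
t=4: π = [0.1260, 0.2088, 0.2119, 0.3184, 0.1349]
t=5: π = [0.1261, 0.2086, 0.2123, 0.3183, 0.1347]
t=6: π = [0.1261, 0.2086, 0.2122, 0.3184, 0.1347]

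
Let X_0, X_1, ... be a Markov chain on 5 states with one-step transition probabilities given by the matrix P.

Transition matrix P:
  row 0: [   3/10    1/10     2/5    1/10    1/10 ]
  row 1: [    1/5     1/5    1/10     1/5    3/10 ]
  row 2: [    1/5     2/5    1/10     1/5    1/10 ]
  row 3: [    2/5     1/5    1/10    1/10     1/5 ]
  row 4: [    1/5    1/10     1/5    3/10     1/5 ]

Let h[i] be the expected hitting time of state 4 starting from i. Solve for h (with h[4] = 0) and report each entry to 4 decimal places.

First-step conditioning: h[4] = 0; for i ≠ 4, h[i] = 1 + Σ_k P[i][k]·h[k].
  h[0] = 1 + 3/10·h[0] + 1/10·h[1] + 2/5·h[2] + 1/10·h[3]
  h[1] = 1 + 1/5·h[0] + 1/5·h[1] + 1/10·h[2] + 1/5·h[3]
  h[2] = 1 + 1/5·h[0] + 2/5·h[1] + 1/10·h[2] + 1/5·h[3]
  h[3] = 1 + 2/5·h[0] + 1/5·h[1] + 1/10·h[2] + 1/10·h[3]
Solving the 4×4 linear system over states ≠ 4 gives exactly h = [3215/498, 2525/498, 505/83, 480/83, 0] (h[4] = 0 is the target).

h = [6.4558, 5.0703, 6.0843, 5.7831, 0.0000]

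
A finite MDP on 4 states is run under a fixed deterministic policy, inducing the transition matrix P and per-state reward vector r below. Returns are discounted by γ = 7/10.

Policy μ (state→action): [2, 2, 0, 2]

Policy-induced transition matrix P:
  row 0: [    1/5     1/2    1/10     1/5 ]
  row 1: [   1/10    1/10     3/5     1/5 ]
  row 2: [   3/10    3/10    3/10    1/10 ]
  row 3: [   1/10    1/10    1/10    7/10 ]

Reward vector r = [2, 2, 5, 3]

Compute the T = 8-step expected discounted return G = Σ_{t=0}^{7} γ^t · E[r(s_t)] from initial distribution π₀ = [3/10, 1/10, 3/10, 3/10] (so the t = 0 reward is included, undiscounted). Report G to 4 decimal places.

t=0: π = [0.3000, 0.1000, 0.3000, 0.3000], E[r] = 3.2000, γ^t·E[r] = 3.200000, running G = 3.200000
t=1: π = [0.1900, 0.2800, 0.2100, 0.3200], E[r] = 2.9500, γ^t·E[r] = 2.065000, running G = 5.265000
t=2: π = [0.1610, 0.2180, 0.2820, 0.3390], E[r] = 3.1850, γ^t·E[r] = 1.560650, running G = 6.825650
t=3: π = [0.1725, 0.2208, 0.2654, 0.3413], E[r] = 3.1375, γ^t·E[r] = 1.076163, running G = 7.901813
t=4: π = [0.1703, 0.2221, 0.2635, 0.3441], E[r] = 3.1346, γ^t·E[r] = 0.752605, running G = 8.654418
t=5: π = [0.1697, 0.2208, 0.2637, 0.3457], E[r] = 3.1369, γ^t·E[r] = 0.527221, running G = 9.181639
t=6: π = [0.1697, 0.2206, 0.2632, 0.3465], E[r] = 3.1360, γ^t·E[r] = 0.368943, running G = 9.550582
t=7: π = [0.1696, 0.2205, 0.2630, 0.3469], E[r] = 3.1358, γ^t·E[r] = 0.258245, running G = 9.808827

G = 9.8088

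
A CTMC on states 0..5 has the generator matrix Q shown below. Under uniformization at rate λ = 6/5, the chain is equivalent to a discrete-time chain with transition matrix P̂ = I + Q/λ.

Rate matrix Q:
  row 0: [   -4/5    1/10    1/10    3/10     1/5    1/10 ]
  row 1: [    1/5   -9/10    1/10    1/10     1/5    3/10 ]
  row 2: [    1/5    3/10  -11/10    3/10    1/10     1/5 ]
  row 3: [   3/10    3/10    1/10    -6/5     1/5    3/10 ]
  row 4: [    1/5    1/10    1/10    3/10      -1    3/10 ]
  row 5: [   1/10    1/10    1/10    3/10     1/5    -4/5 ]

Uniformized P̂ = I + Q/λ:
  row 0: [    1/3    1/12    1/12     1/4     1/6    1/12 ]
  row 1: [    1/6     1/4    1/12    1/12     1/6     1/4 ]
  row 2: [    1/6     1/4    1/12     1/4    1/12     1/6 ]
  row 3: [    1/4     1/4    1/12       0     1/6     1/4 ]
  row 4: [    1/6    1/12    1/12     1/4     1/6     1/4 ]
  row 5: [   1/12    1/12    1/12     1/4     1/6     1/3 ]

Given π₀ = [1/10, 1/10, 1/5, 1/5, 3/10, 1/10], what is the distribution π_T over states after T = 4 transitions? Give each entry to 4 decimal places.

t=0: π = [0.1000, 0.1000, 0.2000, 0.2000, 0.3000, 0.1000]
t=1: π = [0.1917, 0.1667, 0.0833, 0.1833, 0.1500, 0.2250]
t=2: π = [0.1951, 0.1556, 0.0833, 0.1764, 0.1597, 0.2299]
t=3: π = [0.1947, 0.1525, 0.0833, 0.1800, 0.1597, 0.2297]
t=4: π = [0.1950, 0.1526, 0.0833, 0.1796, 0.1597, 0.2297]

π = [0.1950, 0.1526, 0.0833, 0.1796, 0.1597, 0.2297]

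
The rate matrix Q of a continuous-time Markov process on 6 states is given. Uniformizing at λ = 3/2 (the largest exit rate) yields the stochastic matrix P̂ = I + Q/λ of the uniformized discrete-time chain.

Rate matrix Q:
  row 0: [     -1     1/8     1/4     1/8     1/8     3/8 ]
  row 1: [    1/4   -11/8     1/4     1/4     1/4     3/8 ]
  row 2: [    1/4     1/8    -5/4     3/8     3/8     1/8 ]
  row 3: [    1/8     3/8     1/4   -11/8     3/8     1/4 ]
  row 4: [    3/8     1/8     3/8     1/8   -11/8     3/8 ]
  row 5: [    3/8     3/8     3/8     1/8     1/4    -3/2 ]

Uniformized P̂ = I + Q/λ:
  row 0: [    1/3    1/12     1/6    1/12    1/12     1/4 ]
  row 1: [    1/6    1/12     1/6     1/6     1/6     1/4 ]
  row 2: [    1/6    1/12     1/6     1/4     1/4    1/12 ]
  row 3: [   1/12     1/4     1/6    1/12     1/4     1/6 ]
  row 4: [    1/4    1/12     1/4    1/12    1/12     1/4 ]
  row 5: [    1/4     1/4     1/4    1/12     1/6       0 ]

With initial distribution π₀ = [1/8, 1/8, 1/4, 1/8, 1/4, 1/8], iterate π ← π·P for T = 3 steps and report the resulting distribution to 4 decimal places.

π = [0.2197, 0.1318, 0.1939, 0.1269, 0.1617, 0.1660]

t=0: π = [0.1250, 0.1250, 0.2500, 0.1250, 0.2500, 0.1250]
t=1: π = [0.2083, 0.1250, 0.1979, 0.1354, 0.1667, 0.1667]
t=2: π = [0.2179, 0.1337, 0.1944, 0.1267, 0.1632, 0.1641]
t=3: π = [0.2197, 0.1318, 0.1939, 0.1269, 0.1617, 0.1660]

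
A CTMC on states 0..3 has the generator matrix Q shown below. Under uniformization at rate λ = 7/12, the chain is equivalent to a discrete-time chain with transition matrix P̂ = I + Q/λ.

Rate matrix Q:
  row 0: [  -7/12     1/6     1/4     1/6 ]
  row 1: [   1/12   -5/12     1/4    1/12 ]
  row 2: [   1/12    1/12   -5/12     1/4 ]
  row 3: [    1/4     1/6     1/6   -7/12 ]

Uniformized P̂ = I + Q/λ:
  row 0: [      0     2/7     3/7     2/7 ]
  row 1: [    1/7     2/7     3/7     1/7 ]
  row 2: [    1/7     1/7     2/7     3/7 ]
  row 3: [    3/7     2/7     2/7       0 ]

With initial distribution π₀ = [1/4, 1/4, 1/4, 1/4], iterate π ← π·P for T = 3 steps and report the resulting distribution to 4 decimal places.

t=0: π = [0.2500, 0.2500, 0.2500, 0.2500]
t=1: π = [0.1786, 0.2500, 0.3571, 0.2143]
t=2: π = [0.1786, 0.2347, 0.3469, 0.2398]
t=3: π = [0.1859, 0.2362, 0.3448, 0.2332]

π = [0.1859, 0.2362, 0.3448, 0.2332]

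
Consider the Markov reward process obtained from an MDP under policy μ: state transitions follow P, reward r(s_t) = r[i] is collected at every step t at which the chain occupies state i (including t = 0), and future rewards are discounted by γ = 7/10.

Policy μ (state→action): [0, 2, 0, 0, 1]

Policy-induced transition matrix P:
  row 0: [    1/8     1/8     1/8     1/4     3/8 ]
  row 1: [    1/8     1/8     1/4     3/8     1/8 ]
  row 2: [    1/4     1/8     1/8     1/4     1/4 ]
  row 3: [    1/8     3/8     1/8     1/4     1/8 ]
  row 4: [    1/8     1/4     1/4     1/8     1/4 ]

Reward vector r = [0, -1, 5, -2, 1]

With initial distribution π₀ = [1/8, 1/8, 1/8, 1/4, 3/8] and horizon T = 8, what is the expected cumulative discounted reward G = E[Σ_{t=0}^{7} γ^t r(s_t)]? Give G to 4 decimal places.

G = 1.2807

t=0: π = [0.1250, 0.1250, 0.1250, 0.2500, 0.3750], E[r] = 0.3750, γ^t·E[r] = 0.375000, running G = 0.375000
t=1: π = [0.1406, 0.2344, 0.1875, 0.2188, 0.2188], E[r] = 0.4844, γ^t·E[r] = 0.339063, running G = 0.714063
t=2: π = [0.1484, 0.2070, 0.1816, 0.2520, 0.2109], E[r] = 0.4082, γ^t·E[r] = 0.200020, running G = 0.914082
t=3: π = [0.1477, 0.2144, 0.1772, 0.2495, 0.2112], E[r] = 0.3840, γ^t·E[r] = 0.131723, running G = 1.045805
t=4: π = [0.1472, 0.2138, 0.1782, 0.2504, 0.2105], E[r] = 0.3869, γ^t·E[r] = 0.092888, running G = 1.138693
t=5: π = [0.1473, 0.2139, 0.1780, 0.2504, 0.2104], E[r] = 0.3858, γ^t·E[r] = 0.064841, running G = 1.203535
t=6: π = [0.1473, 0.2139, 0.1780, 0.2504, 0.2104], E[r] = 0.3858, γ^t·E[r] = 0.045384, running G = 1.248919
t=7: π = [0.1473, 0.2139, 0.1780, 0.2504, 0.2104], E[r] = 0.3857, γ^t·E[r] = 0.031768, running G = 1.280687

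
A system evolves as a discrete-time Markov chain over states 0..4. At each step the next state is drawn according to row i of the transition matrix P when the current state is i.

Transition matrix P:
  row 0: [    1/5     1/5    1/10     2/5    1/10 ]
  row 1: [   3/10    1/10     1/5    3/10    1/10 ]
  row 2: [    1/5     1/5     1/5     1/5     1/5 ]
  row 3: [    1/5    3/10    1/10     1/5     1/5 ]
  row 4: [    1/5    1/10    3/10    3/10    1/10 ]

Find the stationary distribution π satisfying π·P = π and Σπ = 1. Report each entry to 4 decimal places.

Balance equations π_j = Σ_i π_i·P[i][j]:
  π_0 = 1/5·π_0 + 3/10·π_1 + 1/5·π_2 + 1/5·π_3 + 1/5·π_4
  π_1 = 1/5·π_0 + 1/10·π_1 + 1/5·π_2 + 3/10·π_3 + 1/10·π_4
  π_2 = 1/10·π_0 + 1/5·π_1 + 1/5·π_2 + 1/10·π_3 + 3/10·π_4
  π_3 = 2/5·π_0 + 3/10·π_1 + 1/5·π_2 + 1/5·π_3 + 3/10·π_4
  normalize: π_0 + π_1 + π_2 + π_3 + π_4 = 1
Solving the linear system gives exactly π = [2604/11869, 2302/11869, 1955/11869, 3296/11869, 1712/11869].

π = [0.2194, 0.1940, 0.1647, 0.2777, 0.1442]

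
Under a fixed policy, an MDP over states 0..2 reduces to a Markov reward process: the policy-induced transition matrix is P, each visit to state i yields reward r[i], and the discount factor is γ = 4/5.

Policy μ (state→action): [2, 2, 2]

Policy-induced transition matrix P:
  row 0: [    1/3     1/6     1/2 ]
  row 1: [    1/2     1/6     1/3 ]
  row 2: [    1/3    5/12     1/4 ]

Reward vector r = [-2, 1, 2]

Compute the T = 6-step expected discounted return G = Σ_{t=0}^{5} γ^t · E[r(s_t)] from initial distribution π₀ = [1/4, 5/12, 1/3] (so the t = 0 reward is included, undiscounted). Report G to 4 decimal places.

G = 1.1483

t=0: π = [0.2500, 0.4167, 0.3333], E[r] = 0.5833, γ^t·E[r] = 0.583333, running G = 0.583333
t=1: π = [0.4028, 0.2500, 0.3472], E[r] = 0.1389, γ^t·E[r] = 0.111111, running G = 0.694444
t=2: π = [0.3750, 0.2535, 0.3715], E[r] = 0.2465, γ^t·E[r] = 0.157778, running G = 0.852222
t=3: π = [0.3756, 0.2595, 0.3649], E[r] = 0.2381, γ^t·E[r] = 0.121926, running G = 0.974148
t=4: π = [0.3766, 0.2579, 0.3655], E[r] = 0.2357, γ^t·E[r] = 0.096563, running G = 1.070711
t=5: π = [0.3763, 0.2580, 0.3656], E[r] = 0.2367, γ^t·E[r] = 0.077560, running G = 1.148272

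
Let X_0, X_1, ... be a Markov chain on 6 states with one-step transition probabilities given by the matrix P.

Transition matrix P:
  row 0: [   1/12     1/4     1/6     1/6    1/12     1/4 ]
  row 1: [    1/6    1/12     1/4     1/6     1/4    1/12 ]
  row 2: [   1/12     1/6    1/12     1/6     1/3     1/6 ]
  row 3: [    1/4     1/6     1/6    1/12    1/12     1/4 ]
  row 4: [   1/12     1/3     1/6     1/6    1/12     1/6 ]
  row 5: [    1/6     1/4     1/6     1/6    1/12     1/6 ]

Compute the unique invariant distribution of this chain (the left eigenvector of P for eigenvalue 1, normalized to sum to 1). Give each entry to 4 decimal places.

π = [0.1404, 0.2026, 0.1694, 0.1538, 0.1595, 0.1743]

Balance equations π_j = Σ_i π_i·P[i][j]:
  π_0 = 1/12·π_0 + 1/6·π_1 + 1/12·π_2 + 1/4·π_3 + 1/12·π_4 + 1/6·π_5
  π_1 = 1/4·π_0 + 1/12·π_1 + 1/6·π_2 + 1/6·π_3 + 1/3·π_4 + 1/4·π_5
  π_2 = 1/6·π_0 + 1/4·π_1 + 1/12·π_2 + 1/6·π_3 + 1/6·π_4 + 1/6·π_5
  π_3 = 1/6·π_0 + 1/6·π_1 + 1/6·π_2 + 1/12·π_3 + 1/6·π_4 + 1/6·π_5
  π_4 = 1/12·π_0 + 1/4·π_1 + 1/3·π_2 + 1/12·π_3 + 1/12·π_4 + 1/12·π_5
  normalize: π_0 + π_1 + π_2 + π_3 + π_4 + π_5 = 1
Solving the linear system gives exactly π = [51411/366223, 439/2167, 4773/28171, 2/13, 4492/28171, 63834/366223].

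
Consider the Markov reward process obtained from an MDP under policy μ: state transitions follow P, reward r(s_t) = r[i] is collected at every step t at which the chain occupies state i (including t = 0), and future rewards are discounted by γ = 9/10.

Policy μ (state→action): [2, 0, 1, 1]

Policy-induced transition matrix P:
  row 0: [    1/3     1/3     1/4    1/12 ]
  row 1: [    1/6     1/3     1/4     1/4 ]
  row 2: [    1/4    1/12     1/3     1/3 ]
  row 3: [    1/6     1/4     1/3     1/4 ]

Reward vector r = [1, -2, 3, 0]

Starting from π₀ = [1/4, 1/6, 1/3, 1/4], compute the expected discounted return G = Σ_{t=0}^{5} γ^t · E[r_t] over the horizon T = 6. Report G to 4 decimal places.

G = 3.2869

t=0: π = [0.2500, 0.1667, 0.3333, 0.2500], E[r] = 0.9167, γ^t·E[r] = 0.916667, running G = 0.916667
t=1: π = [0.2361, 0.2292, 0.2986, 0.2361], E[r] = 0.6736, γ^t·E[r] = 0.606250, running G = 1.522917
t=2: π = [0.2309, 0.2390, 0.2946, 0.2355], E[r] = 0.6366, γ^t·E[r] = 0.515625, running G = 2.038542
t=3: π = [0.2297, 0.2401, 0.2942, 0.2361], E[r] = 0.6321, γ^t·E[r] = 0.460793, running G = 2.499335
t=4: π = [0.2295, 0.2401, 0.2942, 0.2362], E[r] = 0.6318, γ^t·E[r] = 0.414516, running G = 2.913851
t=5: π = [0.2294, 0.2401, 0.2942, 0.2363], E[r] = 0.6318, γ^t·E[r] = 0.373089, running G = 3.286939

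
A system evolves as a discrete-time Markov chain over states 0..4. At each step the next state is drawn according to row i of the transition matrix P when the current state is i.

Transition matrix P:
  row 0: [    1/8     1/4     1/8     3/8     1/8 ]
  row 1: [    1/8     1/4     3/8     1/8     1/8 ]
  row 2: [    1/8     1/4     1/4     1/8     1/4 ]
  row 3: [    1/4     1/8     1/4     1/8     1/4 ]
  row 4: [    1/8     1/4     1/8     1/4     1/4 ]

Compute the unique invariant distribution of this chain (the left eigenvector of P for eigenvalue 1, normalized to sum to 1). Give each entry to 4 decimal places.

π = [0.1484, 0.2266, 0.2344, 0.1875, 0.2031]

Balance equations π_j = Σ_i π_i·P[i][j]:
  π_0 = 1/8·π_0 + 1/8·π_1 + 1/8·π_2 + 1/4·π_3 + 1/8·π_4
  π_1 = 1/4·π_0 + 1/4·π_1 + 1/4·π_2 + 1/8·π_3 + 1/4·π_4
  π_2 = 1/8·π_0 + 3/8·π_1 + 1/4·π_2 + 1/4·π_3 + 1/8·π_4
  π_3 = 3/8·π_0 + 1/8·π_1 + 1/8·π_2 + 1/8·π_3 + 1/4·π_4
  normalize: π_0 + π_1 + π_2 + π_3 + π_4 = 1
Solving the linear system gives exactly π = [19/128, 29/128, 15/64, 3/16, 13/64].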